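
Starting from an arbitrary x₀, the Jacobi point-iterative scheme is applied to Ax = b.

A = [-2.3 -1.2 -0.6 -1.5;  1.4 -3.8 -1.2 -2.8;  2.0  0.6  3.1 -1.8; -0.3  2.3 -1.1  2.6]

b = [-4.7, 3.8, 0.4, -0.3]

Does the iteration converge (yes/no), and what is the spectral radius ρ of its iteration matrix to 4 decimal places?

Write A = D+L+U with D = diag(-2.3, -3.8, 3.1, 2.6).
T_J = -D⁻¹(L+U): T[3,2] = -(-1.1)/(2.6) = +0.4231; T[3,3] = 0.
  T[0,:] = [+0.0000  -0.5217  -0.2609  -0.6522]
  T[1,:] = [+0.3684  +0.0000  -0.3158  -0.7368]
  T[2,:] = [-0.6452  -0.1935  +0.0000  +0.5806]
  T[3,:] = [+0.1154  -0.8846  +0.4231  +0.0000]
|λ(T)| sorted: 1.1646, 0.6553, 0.6553, 0.0610.
ρ = 1.1646; 1.1646 > 1 ⇒ diverges.

no, ρ = 1.1646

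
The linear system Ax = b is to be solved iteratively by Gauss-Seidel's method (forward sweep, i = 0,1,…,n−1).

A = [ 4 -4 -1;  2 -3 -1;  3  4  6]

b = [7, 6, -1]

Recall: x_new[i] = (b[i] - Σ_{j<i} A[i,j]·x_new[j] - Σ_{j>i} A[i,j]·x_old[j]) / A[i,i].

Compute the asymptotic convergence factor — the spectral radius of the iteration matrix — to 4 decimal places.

0.8491

A = D + L + U where D = diag(4, -3, 6).
T_GS = -(D+L)⁻¹U: row 0 first, T[0,1] = -(-4)/(4) = +1.0000; later rows by forward substitution.
  T[0,:] = [+0.0000  +1.0000  +0.2500]
  T[1,:] = [+0.0000  +0.6667  -0.1667]
  T[2,:] = [+0.0000  -0.9444  -0.0139]
moduli |λ_i(T)| = 0.8491, 0.1963, 0.0000.
spectral radius ρ = 0.8491; 0.8491 < 1, so it converges for any x₀.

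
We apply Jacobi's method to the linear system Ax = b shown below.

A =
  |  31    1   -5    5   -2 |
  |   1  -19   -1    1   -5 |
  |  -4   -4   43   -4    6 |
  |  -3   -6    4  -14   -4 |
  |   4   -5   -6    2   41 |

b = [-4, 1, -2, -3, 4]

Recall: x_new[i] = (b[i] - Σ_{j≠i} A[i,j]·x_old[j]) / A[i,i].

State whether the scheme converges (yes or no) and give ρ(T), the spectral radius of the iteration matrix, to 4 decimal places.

Split A = D + L + U, D = diag(31, -19, 43, -14, 41).
T_J = -D⁻¹(L+U): T[2,3] = -(-4)/(43) = +0.0930; T[2,2] = 0.
  T[0,:] = [+0.0000  -0.0323  +0.1613  -0.1613  +0.0645]
  T[1,:] = [+0.0526  +0.0000  -0.0526  +0.0526  -0.2632]
  T[2,:] = [+0.0930  +0.0930  +0.0000  +0.0930  -0.1395]
  T[3,:] = [-0.2143  -0.4286  +0.2857  +0.0000  -0.2857]
  T[4,:] = [-0.0976  +0.1220  +0.1463  -0.0488  +0.0000]
|roots of det(T-λI)|: 0.3300, 0.2755, 0.2755, 0.1828, 0.1114.
spectral radius ρ = 0.3300; 0.3300 < 1 ⇒ converges.

yes, ρ = 0.3300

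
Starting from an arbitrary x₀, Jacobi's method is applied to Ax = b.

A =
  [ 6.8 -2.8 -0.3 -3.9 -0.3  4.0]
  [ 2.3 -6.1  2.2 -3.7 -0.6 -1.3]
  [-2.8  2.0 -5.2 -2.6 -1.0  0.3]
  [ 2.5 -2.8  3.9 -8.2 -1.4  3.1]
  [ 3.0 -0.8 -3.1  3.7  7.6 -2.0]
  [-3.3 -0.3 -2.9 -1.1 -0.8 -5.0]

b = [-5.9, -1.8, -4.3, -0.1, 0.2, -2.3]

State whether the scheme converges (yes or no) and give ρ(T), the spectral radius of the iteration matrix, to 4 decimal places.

no, ρ = 1.1246

Split A = D + L + U, D = diag(6.8, -6.1, -5.2, -8.2, 7.6, -5).
T_J = -D⁻¹(L+U): T[5,0] = -(-3.3)/(-5) = -0.6600; T[5,5] = 0.
  T[0,:] = [+0.0000 +0.4118 +0.0441 +0.5735 +0.0441 -0.5882]
  T[1,:] = [+0.3770 +0.0000 +0.3607 -0.6066 -0.0984 -0.2131]
  T[2,:] = [-0.5385 +0.3846 +0.0000 -0.5000 -0.1923 +0.0577]
  T[3,:] = [+0.3049 -0.3415 +0.4756 +0.0000 -0.1707 +0.3780]
  T[4,:] = [-0.3947 +0.1053 +0.4079 -0.4868 +0.0000 +0.2632]
  T[5,:] = [-0.6600 -0.0600 -0.5800 -0.2200 -0.1600 +0.0000]
moduli |λ_i(T)| = 1.1246, 0.7660, 0.6476, 0.6476, 0.4129, 0.2302.
ρ(T) = max|λ| = 1.1246; 1.1246 > 1 ⇒ diverges.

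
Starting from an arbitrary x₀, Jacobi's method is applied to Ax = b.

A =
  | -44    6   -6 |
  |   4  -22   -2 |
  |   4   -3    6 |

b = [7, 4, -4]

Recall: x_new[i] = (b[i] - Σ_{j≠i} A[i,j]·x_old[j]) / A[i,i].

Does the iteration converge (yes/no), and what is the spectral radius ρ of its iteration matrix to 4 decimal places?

yes, ρ = 0.2906

Split A = D + L + U, D = diag(-44, -22, 6).
Jacobi T = -D⁻¹(L+U): T[2,0] = -(4)/(6) = -0.6667; T[2,2] = 0.
  T[0,:] = [+0.0000, +0.1364, -0.1364]
  T[1,:] = [+0.1818, +0.0000, -0.0909]
  T[2,:] = [-0.6667, +0.5000, +0.0000]
eigenvalue magnitudes: 0.2906, 0.2284, 0.0623.
ρ = 0.2906; 0.2906 < 1 ⇒ converges.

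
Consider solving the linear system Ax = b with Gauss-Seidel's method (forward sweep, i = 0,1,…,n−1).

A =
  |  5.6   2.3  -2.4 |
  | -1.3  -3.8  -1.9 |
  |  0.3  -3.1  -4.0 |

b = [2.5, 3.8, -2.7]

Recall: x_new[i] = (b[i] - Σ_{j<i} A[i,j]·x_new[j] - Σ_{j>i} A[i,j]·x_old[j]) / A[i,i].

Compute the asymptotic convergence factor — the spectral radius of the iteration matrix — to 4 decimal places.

Write A = D+L+U with D = diag(5.6, -3.8, -4).
Gauss-Seidel: T = -(D+L)⁻¹U, row 0 first, T[0,2] = -(-2.4)/(5.6) = +0.4286; later rows by forward substitution.
  T[0,:] = [+0.0000, -0.4107, +0.4286]
  T[1,:] = [+0.0000, +0.1405, -0.6466]
  T[2,:] = [+0.0000, -0.1397, +0.5333]
|eigenvalues of T|: 0.6959, 0.0221, 0.0000.
ρ(T) = max|λ| = 0.6959; 0.6959 < 1, so it converges for any x₀.

0.6959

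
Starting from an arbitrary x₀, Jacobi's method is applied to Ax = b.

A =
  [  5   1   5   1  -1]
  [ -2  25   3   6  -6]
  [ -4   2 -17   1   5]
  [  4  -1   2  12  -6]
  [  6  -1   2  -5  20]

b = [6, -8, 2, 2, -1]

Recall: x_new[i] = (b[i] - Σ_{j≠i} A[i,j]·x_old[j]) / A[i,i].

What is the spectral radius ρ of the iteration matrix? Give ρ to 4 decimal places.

Diagonal D = diag(5, 25, -17, 12, 20); L, U strict lower/upper.
T_J = -D⁻¹(L+U): T[3,1] = -(-1)/(12) = +0.0833; T[3,3] = 0.
  T[0,:] = [+0.0000 -0.2000 -1.0000 -0.2000 +0.2000]
  T[1,:] = [+0.0800 +0.0000 -0.1200 -0.2400 +0.2400]
  T[2,:] = [-0.2353 +0.1176 +0.0000 +0.0588 +0.2941]
  T[3,:] = [-0.3333 +0.0833 -0.1667 +0.0000 +0.5000]
  T[4,:] = [-0.3000 +0.0500 -0.1000 +0.2500 +0.0000]
|roots of det(T-λI)|: 0.6458, 0.3620, 0.3620, 0.0522, 0.0507.
ρ = 0.6458; 0.6458 < 1: convergent.

0.6458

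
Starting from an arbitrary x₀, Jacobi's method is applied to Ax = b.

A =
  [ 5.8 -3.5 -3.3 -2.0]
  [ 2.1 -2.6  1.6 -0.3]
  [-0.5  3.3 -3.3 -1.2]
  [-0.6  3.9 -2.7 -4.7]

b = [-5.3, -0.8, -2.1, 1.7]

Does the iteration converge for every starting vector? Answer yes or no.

Write A = D+L+U with D = diag(5.8, -2.6, -3.3, -4.7).
T_J = -D⁻¹(L+U): T[0,2] = -(-3.3)/(5.8) = +0.5690; T[0,0] = 0.
  T[0,:] = [+0.0000, +0.6034, +0.5690, +0.3448]
  T[1,:] = [+0.8077, +0.0000, +0.6154, -0.1154]
  T[2,:] = [-0.1515, +1.0000, +0.0000, -0.3636]
  T[3,:] = [-0.1277, +0.8298, -0.5745, +0.0000]
|roots of det(T-λI)|: 1.1382, 0.9159, 0.9159, 0.4071.
ρ = 1.1382; 1.1382 > 1, so it fails to converge.

no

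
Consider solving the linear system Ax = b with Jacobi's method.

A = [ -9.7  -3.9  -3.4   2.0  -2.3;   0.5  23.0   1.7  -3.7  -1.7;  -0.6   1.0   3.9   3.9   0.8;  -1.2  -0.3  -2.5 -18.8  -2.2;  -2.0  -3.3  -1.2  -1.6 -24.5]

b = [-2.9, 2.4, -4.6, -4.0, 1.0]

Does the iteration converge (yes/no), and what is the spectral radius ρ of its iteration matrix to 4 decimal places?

yes, ρ = 0.4370

Write A = D+L+U with D = diag(-9.7, 23, 3.9, -18.8, -24.5).
T_J = -D⁻¹(L+U): T[1,2] = -(1.7)/(23) = -0.0739; T[1,1] = 0.
  T[0,:] = [+0.0000, -0.4021, -0.3505, +0.2062, -0.2371]
  T[1,:] = [-0.0217, +0.0000, -0.0739, +0.1609, +0.0739]
  T[2,:] = [+0.1538, -0.2564, +0.0000, -1.0000, -0.2051]
  T[3,:] = [-0.0638, -0.0160, -0.1330, +0.0000, -0.1170]
  T[4,:] = [-0.0816, -0.1347, -0.0490, -0.0653, +0.0000]
|eigenvalues of T|: 0.4370, 0.2631, 0.2631, 0.1583, 0.1583.
ρ = 0.4370; 0.4370 < 1 ⇒ converges.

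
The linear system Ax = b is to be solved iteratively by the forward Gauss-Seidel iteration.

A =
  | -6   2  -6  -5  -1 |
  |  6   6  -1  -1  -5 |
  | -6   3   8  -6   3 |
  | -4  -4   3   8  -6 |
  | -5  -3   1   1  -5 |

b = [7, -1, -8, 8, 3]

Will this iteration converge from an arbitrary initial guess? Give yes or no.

Diagonal D = diag(-6, 6, 8, 8, -5); L, U strict lower/upper.
Gauss-Seidel: T = -(D+L)⁻¹U, row 0 first, T[0,4] = -(-1)/(-6) = -0.1667; later rows by forward substitution.
  T[0,:] = [+0.0000 +0.3333 -1.0000 -0.8333 -0.1667]
  T[1,:] = [+0.0000 -0.3333 +1.1667 +1.0000 +1.0000]
  T[2,:] = [+0.0000 +0.3750 -1.1875 -0.2500 -0.8750]
  T[3,:] = [+0.0000 -0.1406 +0.5286 +0.1771 +1.4948]
  T[4,:] = [+0.0000 -0.0865 +0.1682 +0.2187 -0.3094]
|eigenvalues of T|: 1.2533, 0.7389, 0.1837, 0.1837, 0.0000.
ρ(T) = max|λ| = 1.2533; 1.2533 > 1: divergent.

no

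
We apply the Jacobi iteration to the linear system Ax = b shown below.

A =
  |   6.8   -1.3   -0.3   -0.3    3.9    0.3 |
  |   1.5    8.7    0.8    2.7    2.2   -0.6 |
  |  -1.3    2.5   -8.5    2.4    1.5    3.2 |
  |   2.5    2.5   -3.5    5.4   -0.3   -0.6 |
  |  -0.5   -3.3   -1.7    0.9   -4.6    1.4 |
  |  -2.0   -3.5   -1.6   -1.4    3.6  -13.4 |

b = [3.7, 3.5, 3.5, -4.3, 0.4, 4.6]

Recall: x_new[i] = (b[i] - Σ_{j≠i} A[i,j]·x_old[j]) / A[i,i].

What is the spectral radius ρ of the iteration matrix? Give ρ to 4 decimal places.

0.8243

A = D + L + U where D = diag(6.8, 8.7, -8.5, 5.4, -4.6, -13.4).
T_J = -D⁻¹(L+U): T[2,4] = -(1.5)/(-8.5) = +0.1765; T[2,2] = 0.
  T[0,:] = [+0.0000 +0.1912 +0.0441 +0.0441 -0.5735 -0.0441]
  T[1,:] = [-0.1724 +0.0000 -0.0920 -0.3103 -0.2529 +0.0690]
  T[2,:] = [-0.1529 +0.2941 +0.0000 +0.2824 +0.1765 +0.3765]
  T[3,:] = [-0.4630 -0.4630 +0.6481 +0.0000 +0.0556 +0.1111]
  T[4,:] = [-0.1087 -0.7174 -0.3696 +0.1957 +0.0000 +0.3043]
  T[5,:] = [-0.1493 -0.2612 -0.1194 -0.1045 +0.2687 +0.0000]
eigenvalue magnitudes: 0.8243, 0.6507, 0.6507, 0.5690, 0.5690, 0.0986.
spectral radius ρ = 0.8243; 0.8243 < 1 ⇒ converges.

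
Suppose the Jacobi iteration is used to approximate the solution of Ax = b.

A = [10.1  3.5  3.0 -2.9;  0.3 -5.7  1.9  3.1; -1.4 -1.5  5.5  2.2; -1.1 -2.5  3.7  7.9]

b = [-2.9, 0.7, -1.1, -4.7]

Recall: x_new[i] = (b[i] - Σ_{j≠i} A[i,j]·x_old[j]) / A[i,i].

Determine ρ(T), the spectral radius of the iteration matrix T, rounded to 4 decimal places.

Diagonal D = diag(10.1, -5.7, 5.5, 7.9); L, U strict lower/upper.
T_J = -D⁻¹(L+U): T[2,3] = -(2.2)/(5.5) = -0.4000; T[2,2] = 0.
  T[0,:] = [+0.0000  -0.3465  -0.2970  +0.2871]
  T[1,:] = [+0.0526  +0.0000  +0.3333  +0.5439]
  T[2,:] = [+0.2545  +0.2727  +0.0000  -0.4000]
  T[3,:] = [+0.1392  +0.3165  -0.4684  +0.0000]
|eigenvalues of T|: 0.8265, 0.4478, 0.3421, 0.3421.
spectral radius ρ = 0.8265; 0.8265 < 1, so it converges for any x₀.

0.8265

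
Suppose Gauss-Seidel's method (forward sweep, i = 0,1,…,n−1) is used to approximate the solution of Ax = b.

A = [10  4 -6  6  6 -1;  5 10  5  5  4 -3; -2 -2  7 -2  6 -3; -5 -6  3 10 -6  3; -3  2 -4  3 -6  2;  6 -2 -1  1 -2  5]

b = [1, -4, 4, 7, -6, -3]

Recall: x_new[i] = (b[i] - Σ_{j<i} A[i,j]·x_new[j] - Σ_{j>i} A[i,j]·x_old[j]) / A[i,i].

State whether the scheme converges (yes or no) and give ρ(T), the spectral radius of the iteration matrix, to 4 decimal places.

no, ρ = 1.3818

A = D + L + U where D = diag(10, 10, 7, 10, -6, 5).
Gauss-Seidel: T = -(D+L)⁻¹U, row 0 first, T[0,5] = -(-1)/(10) = +0.1000; later rows by forward substitution.
  T[0,:] = [+0.0000  -0.4000  +0.6000  -0.6000  -0.6000  +0.1000]
  T[1,:] = [+0.0000  +0.2000  -0.8000  -0.2000  -0.1000  +0.2500]
  T[2,:] = [+0.0000  -0.0571  -0.0571  +0.0571  -1.0571  +0.5286]
  T[3,:] = [+0.0000  -0.0629  -0.1629  -0.4371  +0.5571  -0.2586]
  T[4,:] = [+0.0000  +0.2733  -0.6100  -0.0233  +1.2500  -0.1150]
  T[5,:] = [+0.0000  +0.6705  -1.2629  +0.7295  +0.8571  +0.0914]
|roots of det(T-λI)|: 1.3818, 0.5719, 0.5719, 0.5144, 0.0590, 0.0000.
ρ(T) = max|λ| = 1.3818; 1.3818 > 1 ⇒ diverges.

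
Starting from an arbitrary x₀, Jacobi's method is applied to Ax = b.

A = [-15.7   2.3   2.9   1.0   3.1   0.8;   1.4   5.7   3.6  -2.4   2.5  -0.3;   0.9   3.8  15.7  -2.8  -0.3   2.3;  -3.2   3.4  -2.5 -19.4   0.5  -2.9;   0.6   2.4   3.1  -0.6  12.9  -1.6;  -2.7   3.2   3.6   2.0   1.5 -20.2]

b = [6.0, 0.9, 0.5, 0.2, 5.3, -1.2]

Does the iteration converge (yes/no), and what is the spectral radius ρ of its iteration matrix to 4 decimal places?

A = D + L + U where D = diag(-15.7, 5.7, 15.7, -19.4, 12.9, -20.2).
T_J = -D⁻¹(L+U): T[2,4] = -(-0.3)/(15.7) = +0.0191; T[2,2] = 0.
  T[0,:] = [+0.0000 +0.1465 +0.1847 +0.0637 +0.1975 +0.0510]
  T[1,:] = [-0.2456 +0.0000 -0.6316 +0.4211 -0.4386 +0.0526]
  T[2,:] = [-0.0573 -0.2420 +0.0000 +0.1783 +0.0191 -0.1465]
  T[3,:] = [-0.1649 +0.1753 -0.1289 +0.0000 +0.0258 -0.1495]
  T[4,:] = [-0.0465 -0.1860 -0.2403 +0.0465 +0.0000 +0.1240]
  T[5,:] = [-0.1337 +0.1584 +0.1782 +0.0990 +0.0743 +0.0000]
|eigenvalues of T|: 0.5967, 0.4611, 0.3147, 0.3147, 0.1382, 0.1382.
ρ = 0.5967; 0.5967 < 1 ⇒ converges.

yes, ρ = 0.5967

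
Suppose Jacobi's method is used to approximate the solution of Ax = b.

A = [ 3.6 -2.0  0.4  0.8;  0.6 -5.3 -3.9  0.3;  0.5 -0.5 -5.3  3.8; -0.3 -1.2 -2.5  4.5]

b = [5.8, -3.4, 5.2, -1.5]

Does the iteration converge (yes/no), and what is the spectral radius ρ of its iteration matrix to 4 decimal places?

yes, ρ = 0.8407

Split A = D + L + U, D = diag(3.6, -5.3, -5.3, 4.5).
Jacobi T = -D⁻¹(L+U): T[0,1] = -(-2)/(3.6) = +0.5556; T[0,0] = 0.
  T[0,:] = [+0.0000 +0.5556 -0.1111 -0.2222]
  T[1,:] = [+0.1132 +0.0000 -0.7358 +0.0566]
  T[2,:] = [+0.0943 -0.0943 +0.0000 +0.7170]
  T[3,:] = [+0.0667 +0.2667 +0.5556 +0.0000]
|roots of det(T-λI)|: 0.8407, 0.5703, 0.5703, 0.1415.
ρ = 0.8407; 0.8407 < 1: convergent.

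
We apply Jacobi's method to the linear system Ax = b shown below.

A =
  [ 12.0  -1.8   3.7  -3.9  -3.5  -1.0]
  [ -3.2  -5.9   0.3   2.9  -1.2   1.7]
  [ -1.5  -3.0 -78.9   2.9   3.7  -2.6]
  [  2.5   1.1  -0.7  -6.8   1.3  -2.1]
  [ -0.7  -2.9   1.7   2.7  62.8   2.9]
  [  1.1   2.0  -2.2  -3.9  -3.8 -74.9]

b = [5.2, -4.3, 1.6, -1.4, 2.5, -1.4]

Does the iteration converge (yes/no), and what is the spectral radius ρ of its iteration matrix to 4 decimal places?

Write A = D+L+U with D = diag(12, -5.9, -78.9, -6.8, 62.8, -74.9).
T_J = -D⁻¹(L+U): T[4,0] = -(-0.7)/(62.8) = +0.0111; T[4,4] = 0.
  T[0,:] = [+0.0000, +0.1500, -0.3083, +0.3250, +0.2917, +0.0833]
  T[1,:] = [-0.5424, +0.0000, +0.0508, +0.4915, -0.2034, +0.2881]
  T[2,:] = [-0.0190, -0.0380, +0.0000, +0.0368, +0.0469, -0.0330]
  T[3,:] = [+0.3676, +0.1618, -0.1029, +0.0000, +0.1912, -0.3088]
  T[4,:] = [+0.0111, +0.0462, -0.0271, -0.0430, +0.0000, -0.0462]
  T[5,:] = [+0.0147, +0.0267, -0.0294, -0.0521, -0.0507, +0.0000]
|λ(T)| sorted: 0.4657, 0.3335, 0.2053, 0.2053, 0.0581, 0.0373.
spectral radius ρ = 0.4657; 0.4657 < 1: convergent.

yes, ρ = 0.4657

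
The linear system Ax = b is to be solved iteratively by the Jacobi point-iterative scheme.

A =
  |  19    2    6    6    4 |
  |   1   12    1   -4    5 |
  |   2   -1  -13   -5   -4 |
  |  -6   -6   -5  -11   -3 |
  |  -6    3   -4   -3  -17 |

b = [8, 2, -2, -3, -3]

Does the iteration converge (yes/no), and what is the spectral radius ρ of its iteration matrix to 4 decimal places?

yes, ρ = 0.8587

Write A = D+L+U with D = diag(19, 12, -13, -11, -17).
Jacobi T = -D⁻¹(L+U): T[4,1] = -(3)/(-17) = +0.1765; T[4,4] = 0.
  T[0,:] = [+0.0000 -0.1053 -0.3158 -0.3158 -0.2105]
  T[1,:] = [-0.0833 +0.0000 -0.0833 +0.3333 -0.4167]
  T[2,:] = [+0.1538 -0.0769 +0.0000 -0.3846 -0.3077]
  T[3,:] = [-0.5455 -0.5455 -0.4545 +0.0000 -0.2727]
  T[4,:] = [-0.3529 +0.1765 -0.2353 -0.1765 +0.0000]
|roots of det(T-λI)|: 0.8587, 0.4883, 0.4883, 0.3141, 0.3141.
spectral radius ρ = 0.8587; 0.8587 < 1: convergent.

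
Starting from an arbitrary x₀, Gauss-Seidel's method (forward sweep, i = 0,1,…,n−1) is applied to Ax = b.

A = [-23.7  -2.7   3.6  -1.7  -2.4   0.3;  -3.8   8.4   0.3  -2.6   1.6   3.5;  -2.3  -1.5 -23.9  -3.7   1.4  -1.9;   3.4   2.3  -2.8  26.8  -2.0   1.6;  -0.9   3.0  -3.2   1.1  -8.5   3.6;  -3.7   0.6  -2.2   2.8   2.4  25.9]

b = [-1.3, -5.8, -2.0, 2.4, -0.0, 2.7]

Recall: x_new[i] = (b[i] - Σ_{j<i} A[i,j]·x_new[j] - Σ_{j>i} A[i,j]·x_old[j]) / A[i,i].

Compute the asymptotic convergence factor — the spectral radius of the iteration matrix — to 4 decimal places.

0.2327

Let D = diag(-23.7, 8.4, -23.9, 26.8, -8.5, 25.9); L, U the strict triangles.
T_GS = -(D+L)⁻¹U: row 0 first, T[0,1] = -(-2.7)/(-23.7) = -0.1139; later rows by forward substitution.
  T[0,:] = [+0.0000  -0.1139  +0.1519  -0.0717  -0.1013  +0.0127]
  T[1,:] = [+0.0000  -0.0515  +0.0330  +0.2771  -0.2363  -0.4109]
  T[2,:] = [+0.0000  +0.0142  -0.0167  -0.1653  +0.0832  -0.0549]
  T[3,:] = [+0.0000  +0.0204  -0.0238  -0.0319  +0.1164  -0.0318]
  T[4,:] = [+0.0000  -0.0088  -0.0012  +0.1635  -0.0889  +0.2937]
  T[5,:] = [+0.0000  -0.0153  +0.0222  -0.0424  -0.0063  -0.0171]
eigenvalue magnitudes: 0.2327, 0.1328, 0.0931, 0.0931, 0.0106, 0.0000.
ρ = 0.2327; 0.2327 < 1, so it converges for any x₀.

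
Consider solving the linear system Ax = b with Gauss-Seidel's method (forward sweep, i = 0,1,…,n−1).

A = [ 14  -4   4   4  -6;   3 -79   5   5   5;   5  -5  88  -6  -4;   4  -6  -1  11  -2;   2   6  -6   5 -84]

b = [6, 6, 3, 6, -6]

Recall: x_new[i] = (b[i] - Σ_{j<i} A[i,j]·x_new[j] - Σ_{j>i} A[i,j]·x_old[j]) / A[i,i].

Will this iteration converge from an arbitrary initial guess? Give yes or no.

yes

Diagonal D = diag(14, -79, 88, 11, -84); L, U strict lower/upper.
T_GS = -(D+L)⁻¹U: row 0 first, T[0,4] = -(-6)/(14) = +0.4286; later rows by forward substitution.
  T[0,:] = [+0.0000, +0.2857, -0.2857, -0.2857, +0.4286]
  T[1,:] = [+0.0000, +0.0108, +0.0524, +0.0524, +0.0796]
  T[2,:] = [+0.0000, -0.0156, +0.0192, +0.0874, +0.0256]
  T[3,:] = [+0.0000, -0.0994, +0.1342, +0.1404, +0.0717]
  T[4,:] = [+0.0000, +0.0028, +0.0036, -0.0009, +0.0183]
moduli |λ_i(T)| = 0.1617, 0.0630, 0.0470, 0.0112, 0.0000.
ρ(T) = max|λ| = 0.1617; 0.1617 < 1 ⇒ converges.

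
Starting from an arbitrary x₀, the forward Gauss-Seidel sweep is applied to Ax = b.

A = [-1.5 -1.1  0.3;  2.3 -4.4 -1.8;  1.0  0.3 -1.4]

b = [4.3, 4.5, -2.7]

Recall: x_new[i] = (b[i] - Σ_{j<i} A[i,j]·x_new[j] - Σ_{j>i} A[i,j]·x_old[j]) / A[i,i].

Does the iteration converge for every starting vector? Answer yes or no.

yes

A = D + L + U where D = diag(-1.5, -4.4, -1.4).
Gauss-Seidel: T = -(D+L)⁻¹U, row 0 first, T[0,1] = -(-1.1)/(-1.5) = -0.7333; later rows by forward substitution.
  T[0,:] = [+0.0000 -0.7333 +0.2000]
  T[1,:] = [+0.0000 -0.3833 -0.3045]
  T[2,:] = [+0.0000 -0.6060 +0.0776]
eigenvalue magnitudes: 0.6404, 0.3346, 0.0000.
ρ = 0.6404; 0.6404 < 1 ⇒ converges.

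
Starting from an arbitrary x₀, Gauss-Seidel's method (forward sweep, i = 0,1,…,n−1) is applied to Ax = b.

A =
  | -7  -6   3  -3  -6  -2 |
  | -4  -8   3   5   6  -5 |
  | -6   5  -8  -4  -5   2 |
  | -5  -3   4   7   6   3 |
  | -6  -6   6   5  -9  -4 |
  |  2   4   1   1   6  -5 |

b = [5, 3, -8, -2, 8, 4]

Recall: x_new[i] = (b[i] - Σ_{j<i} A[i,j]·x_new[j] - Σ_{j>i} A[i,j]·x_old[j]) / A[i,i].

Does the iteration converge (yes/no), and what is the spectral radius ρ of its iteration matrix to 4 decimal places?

Write A = D+L+U with D = diag(-7, -8, -8, 7, -9, -5).
GS T = -(D+L)⁻¹U: row 0 first, T[0,2] = -(3)/(-7) = +0.4286; later rows by forward substitution.
  T[0,:] = [+0.0000, -0.8571, +0.4286, -0.4286, -0.8571, -0.2857]
  T[1,:] = [+0.0000, +0.4286, +0.1607, +0.8393, +1.1786, -0.4821]
  T[2,:] = [+0.0000, +0.9107, -0.2210, +0.3460, +0.7545, +0.1629]
  T[3,:] = [+0.0000, -0.9490, +0.5013, -0.1441, -1.3954, -0.9324]
  T[4,:] = [+0.0000, +0.3656, -0.2617, -0.1232, -0.4865, -0.3419]
  T[5,:] = [+0.0000, +0.4311, +0.0420, +0.3925, -0.1120, -1.0642]
|λ(T)| sorted: 1.2102, 0.7760, 0.7760, 0.1990, 0.1689, 0.0000.
spectral radius ρ = 1.2102; 1.2102 > 1, so it fails to converge.

no, ρ = 1.2102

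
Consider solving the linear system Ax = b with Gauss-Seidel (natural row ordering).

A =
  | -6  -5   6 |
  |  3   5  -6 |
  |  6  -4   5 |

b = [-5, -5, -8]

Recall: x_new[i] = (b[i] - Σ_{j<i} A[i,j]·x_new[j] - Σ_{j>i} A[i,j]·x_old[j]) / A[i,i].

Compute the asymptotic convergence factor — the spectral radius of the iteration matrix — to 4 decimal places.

Diagonal D = diag(-6, 5, 5); L, U strict lower/upper.
Gauss-Seidel: T = -(D+L)⁻¹U, row 0 first, T[0,2] = -(6)/(-6) = +1.0000; later rows by forward substitution.
  T[0,:] = [+0.0000, -0.8333, +1.0000]
  T[1,:] = [+0.0000, +0.5000, +0.6000]
  T[2,:] = [+0.0000, +1.4000, -0.7200]
|λ(T)| sorted: 1.2110, 0.9910, 0.0000.
ρ = 1.2110; 1.2110 > 1: divergent.

1.2110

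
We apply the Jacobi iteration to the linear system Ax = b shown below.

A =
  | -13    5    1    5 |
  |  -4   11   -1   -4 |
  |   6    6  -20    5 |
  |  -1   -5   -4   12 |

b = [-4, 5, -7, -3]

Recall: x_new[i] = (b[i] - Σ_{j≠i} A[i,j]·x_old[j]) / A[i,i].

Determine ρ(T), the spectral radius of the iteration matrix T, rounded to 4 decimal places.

A = D + L + U where D = diag(-13, 11, -20, 12).
Jacobi T = -D⁻¹(L+U): T[0,3] = -(5)/(-13) = +0.3846; T[0,0] = 0.
  T[0,:] = [+0.0000 +0.3846 +0.0769 +0.3846]
  T[1,:] = [+0.3636 +0.0000 +0.0909 +0.3636]
  T[2,:] = [+0.3000 +0.3000 +0.0000 +0.2500]
  T[3,:] = [+0.0833 +0.4167 +0.3333 +0.0000]
|roots of det(T-λI)|: 0.8344, 0.3661, 0.2601, 0.2601.
ρ(T) = max|λ| = 0.8344; 0.8344 < 1 ⇒ converges.

0.8344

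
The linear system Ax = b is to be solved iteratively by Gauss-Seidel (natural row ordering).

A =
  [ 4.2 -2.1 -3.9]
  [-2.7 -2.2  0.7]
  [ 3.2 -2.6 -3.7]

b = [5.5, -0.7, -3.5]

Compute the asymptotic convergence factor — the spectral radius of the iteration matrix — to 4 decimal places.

0.9168

Split A = D + L + U, D = diag(4.2, -2.2, -3.7).
GS T = -(D+L)⁻¹U: row 0 first, T[0,2] = -(-3.9)/(4.2) = +0.9286; later rows by forward substitution.
  T[0,:] = [+0.0000  +0.5000  +0.9286]
  T[1,:] = [+0.0000  -0.6136  -0.8214]
  T[2,:] = [+0.0000  +0.8636  +1.3803]
moduli |λ_i(T)| = 0.9168, 0.1501, 0.0000.
spectral radius ρ = 0.9168; 0.9168 < 1: convergent.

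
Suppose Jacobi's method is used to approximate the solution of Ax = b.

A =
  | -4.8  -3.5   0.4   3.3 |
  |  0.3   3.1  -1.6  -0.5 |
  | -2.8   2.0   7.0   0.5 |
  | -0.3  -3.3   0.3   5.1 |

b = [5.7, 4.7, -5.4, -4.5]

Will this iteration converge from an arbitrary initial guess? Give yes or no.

Diagonal D = diag(-4.8, 3.1, 7, 5.1); L, U strict lower/upper.
Jacobi: T = -D⁻¹(L+U), T[1,3] = -(-0.5)/(3.1) = +0.1613; T[1,1] = 0.
  T[0,:] = [+0.0000, -0.7292, +0.0833, +0.6875]
  T[1,:] = [-0.0968, +0.0000, +0.5161, +0.1613]
  T[2,:] = [+0.4000, -0.2857, +0.0000, -0.0714]
  T[3,:] = [+0.0588, +0.6471, -0.0588, +0.0000]
moduli |λ_i(T)| = 0.7629, 0.5754, 0.5754, 0.3857.
spectral radius ρ = 0.7629; 0.7629 < 1 ⇒ converges.

yes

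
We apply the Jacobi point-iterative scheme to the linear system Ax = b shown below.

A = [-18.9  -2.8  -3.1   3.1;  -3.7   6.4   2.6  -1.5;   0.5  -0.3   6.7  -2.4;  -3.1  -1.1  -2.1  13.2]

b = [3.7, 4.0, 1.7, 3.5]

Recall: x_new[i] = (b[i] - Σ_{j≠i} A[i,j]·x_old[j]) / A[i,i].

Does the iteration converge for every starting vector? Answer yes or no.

yes

Let D = diag(-18.9, 6.4, 6.7, 13.2); L, U the strict triangles.
T_J = -D⁻¹(L+U): T[3,2] = -(-2.1)/(13.2) = +0.1591; T[3,3] = 0.
  T[0,:] = [+0.0000, -0.1481, -0.1640, +0.1640]
  T[1,:] = [+0.5781, +0.0000, -0.4062, +0.2344]
  T[2,:] = [-0.0746, +0.0448, +0.0000, +0.3582]
  T[3,:] = [+0.2348, +0.0833, +0.1591, +0.0000]
eigenvalue magnitudes: 0.4044, 0.3152, 0.3152, 0.2158.
ρ(T) = max|λ| = 0.4044; 0.4044 < 1: convergent.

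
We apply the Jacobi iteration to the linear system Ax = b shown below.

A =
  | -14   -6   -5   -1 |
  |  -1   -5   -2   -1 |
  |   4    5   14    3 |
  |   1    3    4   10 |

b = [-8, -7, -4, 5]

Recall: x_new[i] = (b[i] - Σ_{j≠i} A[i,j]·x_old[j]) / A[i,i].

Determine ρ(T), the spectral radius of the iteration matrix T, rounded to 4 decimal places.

A = D + L + U where D = diag(-14, -5, 14, 10).
Jacobi T = -D⁻¹(L+U): T[3,0] = -(1)/(10) = -0.1000; T[3,3] = 0.
  T[0,:] = [+0.0000  -0.4286  -0.3571  -0.0714]
  T[1,:] = [-0.2000  +0.0000  -0.4000  -0.2000]
  T[2,:] = [-0.2857  -0.3571  +0.0000  -0.2143]
  T[3,:] = [-0.1000  -0.3000  -0.4000  +0.0000]
eigenvalue magnitudes: 0.8298, 0.3687, 0.3687, 0.0941.
ρ(T) = max|λ| = 0.8298; 0.8298 < 1: convergent.

0.8298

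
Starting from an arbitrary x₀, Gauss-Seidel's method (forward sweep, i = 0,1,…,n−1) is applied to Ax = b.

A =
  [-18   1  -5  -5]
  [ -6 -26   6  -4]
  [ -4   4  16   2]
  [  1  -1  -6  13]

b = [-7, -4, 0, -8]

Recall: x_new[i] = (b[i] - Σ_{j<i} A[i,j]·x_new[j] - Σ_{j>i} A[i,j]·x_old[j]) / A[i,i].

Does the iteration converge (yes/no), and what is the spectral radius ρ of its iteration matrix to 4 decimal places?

yes, ρ = 0.2011

Write A = D+L+U with D = diag(-18, -26, 16, 13).
Gauss-Seidel: T = -(D+L)⁻¹U, row 0 first, T[0,3] = -(-5)/(-18) = -0.2778; later rows by forward substitution.
  T[0,:] = [+0.0000  +0.0556  -0.2778  -0.2778]
  T[1,:] = [+0.0000  -0.0128  +0.2949  -0.0897]
  T[2,:] = [+0.0000  +0.0171  -0.1432  -0.1720]
  T[3,:] = [+0.0000  +0.0026  -0.0220  -0.0649]
moduli |λ_i(T)| = 0.2011, 0.0366, 0.0168, 0.0000.
spectral radius ρ = 0.2011; 0.2011 < 1 ⇒ converges.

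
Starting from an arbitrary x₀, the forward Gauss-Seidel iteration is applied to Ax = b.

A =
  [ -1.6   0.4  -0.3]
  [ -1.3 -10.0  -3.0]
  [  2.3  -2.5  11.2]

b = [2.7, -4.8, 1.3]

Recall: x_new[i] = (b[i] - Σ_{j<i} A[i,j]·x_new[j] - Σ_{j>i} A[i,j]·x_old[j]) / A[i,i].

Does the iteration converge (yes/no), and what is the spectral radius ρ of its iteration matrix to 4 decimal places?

yes, ρ = 0.1549

A = D + L + U where D = diag(-1.6, -10, 11.2).
GS T = -(D+L)⁻¹U: row 0 first, T[0,2] = -(-0.3)/(-1.6) = -0.1875; later rows by forward substitution.
  T[0,:] = [+0.0000 +0.2500 -0.1875]
  T[1,:] = [+0.0000 -0.0325 -0.2756]
  T[2,:] = [+0.0000 -0.0586 -0.0230]
|roots of det(T-λI)|: 0.1549, 0.0994, 0.0000.
spectral radius ρ = 0.1549; 0.1549 < 1, so it converges for any x₀.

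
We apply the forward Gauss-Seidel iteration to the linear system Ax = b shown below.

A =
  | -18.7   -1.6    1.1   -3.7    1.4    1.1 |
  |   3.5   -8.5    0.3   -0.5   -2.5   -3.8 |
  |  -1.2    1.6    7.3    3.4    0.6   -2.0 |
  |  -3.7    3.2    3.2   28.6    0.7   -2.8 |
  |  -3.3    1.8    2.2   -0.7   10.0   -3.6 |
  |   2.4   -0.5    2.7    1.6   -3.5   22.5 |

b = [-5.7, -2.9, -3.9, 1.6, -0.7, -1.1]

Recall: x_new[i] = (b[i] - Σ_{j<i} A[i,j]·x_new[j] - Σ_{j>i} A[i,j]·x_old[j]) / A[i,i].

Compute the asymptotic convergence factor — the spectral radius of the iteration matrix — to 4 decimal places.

A = D + L + U where D = diag(-18.7, -8.5, 7.3, 28.6, 10, 22.5).
GS T = -(D+L)⁻¹U: row 0 first, T[0,1] = -(-1.6)/(-18.7) = -0.0856; later rows by forward substitution.
  T[0,:] = [+0.0000  -0.0856  +0.0588  -0.1979  +0.0749  +0.0588]
  T[1,:] = [+0.0000  -0.0352  +0.0595  -0.1403  -0.2633  -0.4228]
  T[2,:] = [+0.0000  -0.0063  -0.0034  -0.4675  -0.0122  +0.3763]
  T[3,:] = [+0.0000  -0.0064  +0.0013  +0.0424  +0.0160  +0.1107]
  T[4,:] = [+0.0000  -0.0209  +0.0095  +0.0658  +0.0759  +0.3805]
  T[5,:] = [+0.0000  +0.0063  -0.0032  +0.0813  -0.0017  -0.0095]
|λ(T)| sorted: 0.1601, 0.0863, 0.0863, 0.0333, 0.0333, 0.0000.
ρ(T) = max|λ| = 0.1601; 0.1601 < 1: convergent.

0.1601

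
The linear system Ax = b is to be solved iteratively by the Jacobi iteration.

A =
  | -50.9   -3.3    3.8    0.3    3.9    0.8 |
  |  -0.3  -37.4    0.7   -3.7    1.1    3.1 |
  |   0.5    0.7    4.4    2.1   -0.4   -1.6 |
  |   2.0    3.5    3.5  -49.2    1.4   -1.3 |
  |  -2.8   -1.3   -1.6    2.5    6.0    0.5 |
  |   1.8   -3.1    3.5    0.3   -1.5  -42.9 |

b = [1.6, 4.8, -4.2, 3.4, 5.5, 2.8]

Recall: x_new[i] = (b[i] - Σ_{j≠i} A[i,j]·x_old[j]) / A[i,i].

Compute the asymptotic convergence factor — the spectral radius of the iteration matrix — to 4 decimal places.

Split A = D + L + U, D = diag(-50.9, -37.4, 4.4, -49.2, 6, -42.9).
T_J = -D⁻¹(L+U): T[5,4] = -(-1.5)/(-42.9) = -0.0350; T[5,5] = 0.
  T[0,:] = [+0.0000  -0.0648  +0.0747  +0.0059  +0.0766  +0.0157]
  T[1,:] = [-0.0080  +0.0000  +0.0187  -0.0989  +0.0294  +0.0829]
  T[2,:] = [-0.1136  -0.1591  +0.0000  -0.4773  +0.0909  +0.3636]
  T[3,:] = [+0.0407  +0.0711  +0.0711  +0.0000  +0.0285  -0.0264]
  T[4,:] = [+0.4667  +0.2167  +0.2667  -0.4167  +0.0000  -0.0833]
  T[5,:] = [+0.0420  -0.0723  +0.0816  +0.0070  -0.0350  +0.0000]
eigenvalue magnitudes: 0.3053, 0.2153, 0.2153, 0.0709, 0.0622, 0.0622.
spectral radius ρ = 0.3053; 0.3053 < 1: convergent.

0.3053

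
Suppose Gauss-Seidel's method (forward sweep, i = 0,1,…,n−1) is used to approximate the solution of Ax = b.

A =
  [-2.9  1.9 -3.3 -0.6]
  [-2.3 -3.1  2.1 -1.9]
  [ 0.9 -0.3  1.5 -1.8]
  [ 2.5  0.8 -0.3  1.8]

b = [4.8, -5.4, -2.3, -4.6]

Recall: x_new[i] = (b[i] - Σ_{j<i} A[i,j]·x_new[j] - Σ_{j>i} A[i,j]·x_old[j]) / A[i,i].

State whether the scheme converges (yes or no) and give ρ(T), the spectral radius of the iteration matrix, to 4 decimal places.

no, ρ = 1.5715

Split A = D + L + U, D = diag(-2.9, -3.1, 1.5, 1.8).
Gauss-Seidel: T = -(D+L)⁻¹U, row 0 first, T[0,1] = -(1.9)/(-2.9) = +0.6552; later rows by forward substitution.
  T[0,:] = [+0.0000, +0.6552, -1.1379, -0.2069]
  T[1,:] = [+0.0000, -0.4861, +1.5217, -0.4594]
  T[2,:] = [+0.0000, -0.4903, +0.9871, +1.2323]
  T[3,:] = [+0.0000, -0.7756, +1.0687, +0.6969]
|λ(T)| sorted: 1.5715, 0.8978, 0.5243, 0.0000.
ρ(T) = max|λ| = 1.5715; 1.5715 > 1, so it fails to converge.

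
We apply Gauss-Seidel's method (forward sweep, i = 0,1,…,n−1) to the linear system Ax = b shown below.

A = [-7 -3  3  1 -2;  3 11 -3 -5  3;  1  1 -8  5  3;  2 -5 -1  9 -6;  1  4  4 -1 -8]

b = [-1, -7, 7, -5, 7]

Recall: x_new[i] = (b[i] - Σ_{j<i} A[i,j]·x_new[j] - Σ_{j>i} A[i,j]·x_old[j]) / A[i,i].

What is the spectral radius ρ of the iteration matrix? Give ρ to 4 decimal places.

0.8706

A = D + L + U where D = diag(-7, 11, -8, 9, -8).
Gauss-Seidel: T = -(D+L)⁻¹U, row 0 first, T[0,4] = -(-2)/(-7) = -0.2857; later rows by forward substitution.
  T[0,:] = [+0.0000 -0.4286 +0.4286 +0.1429 -0.2857]
  T[1,:] = [+0.0000 +0.1169 +0.1558 +0.4156 -0.1948]
  T[2,:] = [+0.0000 -0.0390 +0.0731 +0.6948 +0.3149]
  T[3,:] = [+0.0000 +0.1558 -0.0005 +0.2763 +0.6569]
  T[4,:] = [+0.0000 -0.0341 +0.1681 +0.5385 -0.0578]
|roots of det(T-λI)|: 0.8706, 0.5045, 0.1408, 0.0984, 0.0000.
ρ = 0.8706; 0.8706 < 1 ⇒ converges.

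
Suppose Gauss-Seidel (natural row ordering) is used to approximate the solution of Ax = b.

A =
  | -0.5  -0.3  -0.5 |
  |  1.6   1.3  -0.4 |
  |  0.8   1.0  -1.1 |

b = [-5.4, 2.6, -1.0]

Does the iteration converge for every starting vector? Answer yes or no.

no

Write A = D+L+U with D = diag(-0.5, 1.3, -1.1).
Gauss-Seidel: T = -(D+L)⁻¹U, row 0 first, T[0,1] = -(-0.3)/(-0.5) = -0.6000; later rows by forward substitution.
  T[0,:] = [+0.0000  -0.6000  -1.0000]
  T[1,:] = [+0.0000  +0.7385  +1.5385]
  T[2,:] = [+0.0000  +0.2350  +0.6713]
|roots of det(T-λI)|: 1.3071, 0.1027, 0.0000.
ρ = 1.3071; 1.3071 > 1, so it fails to converge.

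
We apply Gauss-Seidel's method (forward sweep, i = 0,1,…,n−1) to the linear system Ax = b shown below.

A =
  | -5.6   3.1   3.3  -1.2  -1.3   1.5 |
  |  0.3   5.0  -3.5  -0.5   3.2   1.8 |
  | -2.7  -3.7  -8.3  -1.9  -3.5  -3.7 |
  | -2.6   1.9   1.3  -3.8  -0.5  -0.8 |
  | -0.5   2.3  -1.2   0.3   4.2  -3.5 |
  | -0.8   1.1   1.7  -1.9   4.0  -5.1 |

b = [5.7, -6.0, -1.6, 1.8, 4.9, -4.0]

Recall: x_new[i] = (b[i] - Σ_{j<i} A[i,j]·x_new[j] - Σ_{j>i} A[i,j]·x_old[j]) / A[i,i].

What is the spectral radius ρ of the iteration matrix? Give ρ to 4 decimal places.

Let D = diag(-5.6, 5, -8.3, -3.8, 4.2, -5.1); L, U the strict triangles.
T_GS = -(D+L)⁻¹U: row 0 first, T[0,5] = -(1.5)/(-5.6) = +0.2679; later rows by forward substitution.
  T[0,:] = [+0.0000, +0.5536, +0.5893, -0.2143, -0.2321, +0.2679]
  T[1,:] = [+0.0000, -0.0332, +0.6646, +0.1129, -0.6261, -0.3761]
  T[2,:] = [+0.0000, -0.1653, -0.4880, -0.2095, -0.0671, -0.3653]
  T[3,:] = [+0.0000, -0.4519, -0.2378, +0.1314, -0.3087, -0.7068]
  T[4,:] = [+0.0000, +0.0691, -0.4163, -0.1566, +0.3181, +1.0173]
  T[5,:] = [+0.0000, +0.0735, -0.3496, -0.1836, +0.2435, +0.8163]
|eigenvalues of T|: 1.1782, 0.5080, 0.3445, 0.2392, 0.0309, 0.0000.
spectral radius ρ = 1.1782; 1.1782 > 1, so it fails to converge.

1.1782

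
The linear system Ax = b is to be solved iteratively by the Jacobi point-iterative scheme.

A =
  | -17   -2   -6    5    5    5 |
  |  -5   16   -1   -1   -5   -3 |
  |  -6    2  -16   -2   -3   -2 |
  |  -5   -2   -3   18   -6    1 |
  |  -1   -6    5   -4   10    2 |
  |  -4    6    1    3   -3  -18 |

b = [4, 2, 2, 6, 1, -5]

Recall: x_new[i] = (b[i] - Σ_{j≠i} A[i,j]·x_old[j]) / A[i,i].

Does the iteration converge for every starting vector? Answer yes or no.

A = D + L + U where D = diag(-17, 16, -16, 18, 10, -18).
Jacobi: T = -D⁻¹(L+U), T[2,0] = -(-6)/(-16) = -0.3750; T[2,2] = 0.
  T[0,:] = [+0.0000  -0.1176  -0.3529  +0.2941  +0.2941  +0.2941]
  T[1,:] = [+0.3125  +0.0000  +0.0625  +0.0625  +0.3125  +0.1875]
  T[2,:] = [-0.3750  +0.1250  +0.0000  -0.1250  -0.1875  -0.1250]
  T[3,:] = [+0.2778  +0.1111  +0.1667  +0.0000  +0.3333  -0.0556]
  T[4,:] = [+0.1000  +0.6000  -0.5000  +0.4000  +0.0000  -0.2000]
  T[5,:] = [-0.2222  +0.3333  +0.0556  +0.1667  -0.1667  +0.0000]
eigenvalue magnitudes: 0.8765, 0.5557, 0.5557, 0.2006, 0.2006, 0.1782.
ρ = 0.8765; 0.8765 < 1, so it converges for any x₀.

yes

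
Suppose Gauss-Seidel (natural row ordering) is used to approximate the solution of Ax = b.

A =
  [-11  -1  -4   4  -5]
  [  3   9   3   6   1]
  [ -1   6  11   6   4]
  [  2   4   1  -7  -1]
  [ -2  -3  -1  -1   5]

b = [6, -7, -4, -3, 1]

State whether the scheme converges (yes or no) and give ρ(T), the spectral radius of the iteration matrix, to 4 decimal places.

Write A = D+L+U with D = diag(-11, 9, 11, -7, 5).
Gauss-Seidel: T = -(D+L)⁻¹U, row 0 first, T[0,3] = -(4)/(-11) = +0.3636; later rows by forward substitution.
  T[0,:] = [+0.0000  -0.0909  -0.3636  +0.3636  -0.4545]
  T[1,:] = [+0.0000  +0.0303  -0.2121  -0.7879  +0.0404]
  T[2,:] = [+0.0000  -0.0248  +0.0826  -0.0826  -0.4270]
  T[3,:] = [+0.0000  -0.0122  -0.2133  -0.3581  -0.3106]
  T[4,:] = [+0.0000  -0.0256  -0.2989  -0.4154  -0.3051]
moduli |λ_i(T)| = 0.8580, 0.2760, 0.0632, 0.0632, 0.0000.
ρ = 0.8580; 0.8580 < 1 ⇒ converges.

yes, ρ = 0.8580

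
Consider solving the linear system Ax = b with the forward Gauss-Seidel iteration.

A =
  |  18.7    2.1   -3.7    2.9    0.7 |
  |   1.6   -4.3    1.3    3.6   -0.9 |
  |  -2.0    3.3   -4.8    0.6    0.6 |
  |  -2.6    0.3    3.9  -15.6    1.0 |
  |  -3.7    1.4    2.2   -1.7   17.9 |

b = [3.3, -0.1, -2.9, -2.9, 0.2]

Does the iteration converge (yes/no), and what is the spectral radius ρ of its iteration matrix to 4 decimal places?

yes, ρ = 0.3789

Split A = D + L + U, D = diag(18.7, -4.3, -4.8, -15.6, 17.9).
GS T = -(D+L)⁻¹U: row 0 first, T[0,1] = -(2.1)/(18.7) = -0.1123; later rows by forward substitution.
  T[0,:] = [+0.0000  -0.1123  +0.1979  -0.1551  -0.0374]
  T[1,:] = [+0.0000  -0.0418  +0.3759  +0.7795  -0.2232]
  T[2,:] = [+0.0000  +0.0181  +0.1760  +0.7255  -0.0129]
  T[3,:] = [+0.0000  +0.0224  +0.0183  +0.2222  +0.0628]
  T[4,:] = [+0.0000  -0.0200  -0.0084  -0.1611  +0.0173]
eigenvalue magnitudes: 0.3789, 0.0598, 0.0498, 0.0498, 0.0000.
ρ = 0.3789; 0.3789 < 1 ⇒ converges.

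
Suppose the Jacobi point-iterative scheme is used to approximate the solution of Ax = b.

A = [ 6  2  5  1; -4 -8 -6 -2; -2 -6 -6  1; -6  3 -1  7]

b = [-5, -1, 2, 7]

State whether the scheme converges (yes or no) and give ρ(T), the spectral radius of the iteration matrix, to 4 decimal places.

no, ρ = 1.2302

A = D + L + U where D = diag(6, -8, -6, 7).
Jacobi: T = -D⁻¹(L+U), T[2,0] = -(-2)/(-6) = -0.3333; T[2,2] = 0.
  T[0,:] = [+0.0000 -0.3333 -0.8333 -0.1667]
  T[1,:] = [-0.5000 +0.0000 -0.7500 -0.2500]
  T[2,:] = [-0.3333 -1.0000 +0.0000 +0.1667]
  T[3,:] = [+0.8571 -0.4286 +0.1429 +0.0000]
moduli |λ_i(T)| = 1.2302, 0.7312, 0.7312, 0.1478.
ρ = 1.2302; 1.2302 > 1, so it fails to converge.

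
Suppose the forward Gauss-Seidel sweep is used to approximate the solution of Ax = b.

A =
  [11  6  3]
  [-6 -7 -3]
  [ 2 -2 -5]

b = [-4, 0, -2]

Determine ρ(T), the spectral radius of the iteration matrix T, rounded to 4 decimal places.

Split A = D + L + U, D = diag(11, -7, -5).
GS T = -(D+L)⁻¹U: row 0 first, T[0,2] = -(3)/(11) = -0.2727; later rows by forward substitution.
  T[0,:] = [+0.0000  -0.5455  -0.2727]
  T[1,:] = [+0.0000  +0.4675  -0.1948]
  T[2,:] = [+0.0000  -0.4052  -0.0312]
|roots of det(T-λI)|: 0.5938, 0.1575, 0.0000.
ρ = 0.5938; 0.5938 < 1: convergent.

0.5938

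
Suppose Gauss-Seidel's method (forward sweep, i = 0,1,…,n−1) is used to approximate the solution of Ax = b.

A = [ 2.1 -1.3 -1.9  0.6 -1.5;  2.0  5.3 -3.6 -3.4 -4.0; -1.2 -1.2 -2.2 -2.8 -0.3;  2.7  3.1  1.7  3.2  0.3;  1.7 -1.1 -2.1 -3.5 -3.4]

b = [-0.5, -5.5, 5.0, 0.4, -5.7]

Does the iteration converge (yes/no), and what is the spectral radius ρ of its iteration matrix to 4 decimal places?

Split A = D + L + U, D = diag(2.1, 5.3, -2.2, 3.2, -3.4).
T_GS = -(D+L)⁻¹U: row 0 first, T[0,3] = -(0.6)/(2.1) = -0.2857; later rows by forward substitution.
  T[0,:] = [+0.0000  +0.6190  +0.9048  -0.2857  +0.7143]
  T[1,:] = [+0.0000  -0.2336  +0.3378  +0.7493  +0.4852]
  T[2,:] = [+0.0000  -0.2102  -0.6778  -1.5256  -0.7906]
  T[3,:] = [+0.0000  -0.1843  -0.7306  +0.3256  -0.7464]
  T[4,:] = [+0.0000  +0.7047  +1.5138  +0.2218  +1.4569]
|λ(T)| sorted: 1.5069, 0.5426, 0.1752, 0.1752, 0.0000.
spectral radius ρ = 1.5069; 1.5069 > 1 ⇒ diverges.

no, ρ = 1.5069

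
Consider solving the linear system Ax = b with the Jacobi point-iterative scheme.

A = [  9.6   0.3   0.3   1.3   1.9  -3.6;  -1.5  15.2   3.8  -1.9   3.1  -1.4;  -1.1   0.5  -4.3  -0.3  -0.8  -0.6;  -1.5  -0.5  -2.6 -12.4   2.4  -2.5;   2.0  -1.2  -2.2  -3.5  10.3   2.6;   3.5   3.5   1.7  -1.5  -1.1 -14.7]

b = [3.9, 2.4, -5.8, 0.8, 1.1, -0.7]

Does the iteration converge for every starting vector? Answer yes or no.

yes

A = D + L + U where D = diag(9.6, 15.2, -4.3, -12.4, 10.3, -14.7).
Jacobi T = -D⁻¹(L+U): T[5,1] = -(3.5)/(-14.7) = +0.2381; T[5,5] = 0.
  T[0,:] = [+0.0000, -0.0312, -0.0312, -0.1354, -0.1979, +0.3750]
  T[1,:] = [+0.0987, +0.0000, -0.2500, +0.1250, -0.2039, +0.0921]
  T[2,:] = [-0.2558, +0.1163, +0.0000, -0.0698, -0.1860, -0.1395]
  T[3,:] = [-0.1210, -0.0403, -0.2097, +0.0000, +0.1935, -0.2016]
  T[4,:] = [-0.1942, +0.1165, +0.2136, +0.3398, +0.0000, -0.2524]
  T[5,:] = [+0.2381, +0.2381, +0.1156, -0.1020, -0.0748, +0.0000]
|eigenvalues of T|: 0.6121, 0.3407, 0.3407, 0.2958, 0.2958, 0.1413.
spectral radius ρ = 0.6121; 0.6121 < 1: convergent.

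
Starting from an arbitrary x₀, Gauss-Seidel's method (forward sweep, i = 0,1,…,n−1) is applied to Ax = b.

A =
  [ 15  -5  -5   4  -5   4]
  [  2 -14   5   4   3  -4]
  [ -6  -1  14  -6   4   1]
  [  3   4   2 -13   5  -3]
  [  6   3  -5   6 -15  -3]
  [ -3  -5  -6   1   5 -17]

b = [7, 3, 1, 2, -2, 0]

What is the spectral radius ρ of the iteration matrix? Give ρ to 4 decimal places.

A = D + L + U where D = diag(15, -14, 14, -13, -15, -17).
T_GS = -(D+L)⁻¹U: row 0 first, T[0,3] = -(4)/(15) = -0.2667; later rows by forward substitution.
  T[0,:] = [+0.0000 +0.3333 +0.3333 -0.2667 +0.3333 -0.2667]
  T[1,:] = [+0.0000 +0.0476 +0.4048 +0.2476 +0.2619 -0.3238]
  T[2,:] = [+0.0000 +0.1463 +0.1718 +0.3320 -0.1241 -0.2088]
  T[3,:] = [+0.0000 +0.1141 +0.2279 +0.0657 +0.5230 -0.4241]
  T[4,:] = [+0.0000 +0.1397 +0.2482 -0.1415 +0.4363 -0.4714]
  T[5,:] = [+0.0000 -0.0766 -0.1521 -0.1807 +0.0671 +0.0524]
|roots of det(T-λI)|: 0.8792, 0.3036, 0.3036, 0.1431, 0.0597, 0.0000.
ρ(T) = max|λ| = 0.8792; 0.8792 < 1 ⇒ converges.

0.8792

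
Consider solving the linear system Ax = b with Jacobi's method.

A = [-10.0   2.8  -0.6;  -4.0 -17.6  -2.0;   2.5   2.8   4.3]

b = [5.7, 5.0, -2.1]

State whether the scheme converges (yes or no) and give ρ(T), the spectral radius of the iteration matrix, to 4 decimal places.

yes, ρ = 0.2818

A = D + L + U where D = diag(-10, -17.6, 4.3).
Jacobi T = -D⁻¹(L+U): T[2,1] = -(2.8)/(4.3) = -0.6512; T[2,2] = 0.
  T[0,:] = [+0.0000, +0.2800, -0.0600]
  T[1,:] = [-0.2273, +0.0000, -0.1136]
  T[2,:] = [-0.5814, -0.6512, +0.0000]
moduli |λ_i(T)| = 0.2818, 0.1848, 0.1848.
ρ(T) = max|λ| = 0.2818; 0.2818 < 1: convergent.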